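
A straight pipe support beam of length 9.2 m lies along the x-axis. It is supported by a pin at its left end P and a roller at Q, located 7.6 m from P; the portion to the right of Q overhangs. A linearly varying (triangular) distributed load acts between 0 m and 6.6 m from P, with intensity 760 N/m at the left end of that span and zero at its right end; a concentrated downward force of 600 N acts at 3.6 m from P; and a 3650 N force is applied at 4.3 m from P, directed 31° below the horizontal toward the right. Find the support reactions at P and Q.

Resultant of the triangular load: ½ × 760 × 6.6 = 2508 N, acting at 2.2 m from P (one-third of the span from the peak).
ΣM about P: Q_y·7.6 − (½·760·6.6)·2.2 − 600·3.6 − 3650·sin31°·4.3 = 0 → Q_y = 15761.1/7.6 = 2073.83 ≈ 2074 N.
ΣF_y = 0: P_y + 2073.83 − ½·760·6.6 − 600 − 3650·sin31° = 0 → P_y = 2914 N.
ΣF_x = 0: P_x + 3650·cos31° = 0 → P_x = -3129 N.

P_x = -3129 N, P_y = 2914 N, Q_y = 2074 N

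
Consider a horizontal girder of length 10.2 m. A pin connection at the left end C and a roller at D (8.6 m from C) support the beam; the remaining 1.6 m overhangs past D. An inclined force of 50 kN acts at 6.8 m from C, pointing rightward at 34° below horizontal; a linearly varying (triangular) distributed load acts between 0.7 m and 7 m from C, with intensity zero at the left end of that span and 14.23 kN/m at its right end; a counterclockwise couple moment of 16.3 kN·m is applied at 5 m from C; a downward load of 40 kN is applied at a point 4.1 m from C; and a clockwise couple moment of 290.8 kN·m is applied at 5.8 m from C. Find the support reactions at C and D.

C_x = -41.45 kN, C_y = 14.15 kN, D_y = 98.64 kN

Resultant of the triangular load: ½ × 14.23 × 6.3 = 44.8245 kN, acting at 4.9 m from C (one-third of the span from the peak).
Moments about C: D_y·8.6 − 50·sin34°·6.8 − (½·14.23·6.3)·4.9 + 16.3 − 40·4.1 − 290.8 = 0 → D_y = 848.266/8.6 = 98.6356 ≈ 98.64 kN.
ΣF_y = 0: C_y + 98.6356 − 50·sin34° − ½·14.23·6.3 − 40 = 0 → C_y = 14.15 kN.
ΣF_x = 0: C_x + 50·cos34° = 0 → C_x = -41.45 kN.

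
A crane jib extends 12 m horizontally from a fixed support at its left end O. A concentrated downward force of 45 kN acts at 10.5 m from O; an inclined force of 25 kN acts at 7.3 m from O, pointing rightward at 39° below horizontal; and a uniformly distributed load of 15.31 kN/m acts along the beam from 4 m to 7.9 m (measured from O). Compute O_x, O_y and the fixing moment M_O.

O_x = -19.43 kN, O_y = 120.4 kN, M_O = 942.6 kN·m

Resultant of the distributed load: 15.31 × 3.9 = 59.709 kN at 5.95 m from O.
ΣF_x = 0: O_x + 25·cos39° = 0 → O_x = -19.43 kN.
ΣF_y = 0: O_y − 45 − 25·sin39° − 15.31·3.9 = 0 → O_y = 120.4 kN.
ΣM about O: M_O − 45·10.5 − 25·sin39°·7.3 − (15.31·3.9)·5.95 = 0 → M_O = 942.6 kN·m.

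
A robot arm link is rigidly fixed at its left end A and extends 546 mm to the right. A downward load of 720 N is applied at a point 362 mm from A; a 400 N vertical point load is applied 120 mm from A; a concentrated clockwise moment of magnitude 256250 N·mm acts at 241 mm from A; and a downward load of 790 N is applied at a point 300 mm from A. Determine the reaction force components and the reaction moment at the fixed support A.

ΣF_x = 0: A_x = 0.
ΣF_y = 0: A_y − 720 − 400 − 790 = 0 → A_y = 1910 N.
ΣM about A: M_A − 720·362 − 400·120 − 256250 − 790·300 = 0 → M_A = 801900 N·mm.

A_x = 0, A_y = 1910 N, M_A = 801900 N·mm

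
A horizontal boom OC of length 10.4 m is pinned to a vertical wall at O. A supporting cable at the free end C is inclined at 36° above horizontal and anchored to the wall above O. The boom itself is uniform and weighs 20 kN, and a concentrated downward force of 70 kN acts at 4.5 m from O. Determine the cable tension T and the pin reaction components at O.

ΣM about O: T·sin36°·10.4 − 20·5.2 − 70·4.5 = 0 → T = 419/(10.4·0.587785) = 68.5429 ≈ 68.54 kN.
ΣF_x = 0: O_x − T·cos36° = 0 → O_x = 68.5429 × 0.809017 = 55.45 kN.
ΣF_y = 0: O_y + T·sin36° − 20 − 70 = 0 → O_y = 90 − 68.5429 × 0.587785 = 49.71 kN.

T = 68.54 kN, O_x = 55.45 kN, O_y = 49.71 kN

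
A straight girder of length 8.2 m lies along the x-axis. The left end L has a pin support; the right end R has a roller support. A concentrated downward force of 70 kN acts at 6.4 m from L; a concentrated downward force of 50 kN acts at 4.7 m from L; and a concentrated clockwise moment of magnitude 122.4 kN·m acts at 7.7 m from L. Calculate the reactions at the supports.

L_x = 0, L_y = 21.78 kN, R_y = 98.22 kN

Moments about L: R_y·8.2 − 70·6.4 − 50·4.7 − 122.4 = 0 → R_y = 805.4/8.2 = 98.2195 ≈ 98.22 kN.
ΣF_y = 0: L_y + 98.2195 − 70 − 50 = 0 → L_y = 21.78 kN.
ΣF_x = 0: no horizontal applied forces, so L_x = 0.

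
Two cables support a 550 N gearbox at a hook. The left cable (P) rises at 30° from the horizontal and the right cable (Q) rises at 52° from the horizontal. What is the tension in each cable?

ΣF_x = 0: −T_P·cos30° + T_Q·cos52° = 0 → T_Q = 1.40666·T_P.
ΣF_y = 0: T_P·sin30° + T_Q·sin52° = 550.
Substitute: T_P·(0.5 + 1.40666·0.788011) = 550 → T_P = 341.941 ≈ 341.9 N.
Then T_Q = 1.40666 × 341.941 = 481.0 N.

T_P = 341.9 N, T_Q = 481.0 N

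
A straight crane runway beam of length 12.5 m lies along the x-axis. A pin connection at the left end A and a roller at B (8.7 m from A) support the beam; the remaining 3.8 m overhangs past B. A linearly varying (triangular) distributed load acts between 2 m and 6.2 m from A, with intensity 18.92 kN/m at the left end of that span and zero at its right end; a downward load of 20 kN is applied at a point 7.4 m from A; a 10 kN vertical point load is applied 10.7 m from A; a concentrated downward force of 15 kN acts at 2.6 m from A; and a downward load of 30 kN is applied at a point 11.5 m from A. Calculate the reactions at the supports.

Resultant of the triangular load: ½ × 18.92 × 4.2 = 39.732 kN, acting at 3.4 m from A (one-third of the span from the peak).
Moments about A: B_y·8.7 − (½·18.92·4.2)·3.4 − 20·7.4 − 10·10.7 − 15·2.6 − 30·11.5 = 0 → B_y = 774.0888/8.7 = 88.9757 ≈ 88.98 kN.
ΣF_y = 0: A_y + 88.9757 − ½·18.92·4.2 − 20 − 10 − 15 − 30 = 0 → A_y = 25.76 kN.
ΣF_x = 0: no horizontal applied forces, so A_x = 0.

A_x = 0, A_y = 25.76 kN, B_y = 88.98 kN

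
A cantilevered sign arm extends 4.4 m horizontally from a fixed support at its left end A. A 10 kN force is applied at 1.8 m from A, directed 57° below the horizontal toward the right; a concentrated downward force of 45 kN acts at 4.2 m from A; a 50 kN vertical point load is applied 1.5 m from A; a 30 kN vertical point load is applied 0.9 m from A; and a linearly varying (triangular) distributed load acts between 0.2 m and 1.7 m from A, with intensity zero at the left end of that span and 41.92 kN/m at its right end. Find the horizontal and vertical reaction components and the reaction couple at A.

Resultant of the triangular load: ½ × 41.92 × 1.5 = 31.44 kN, acting at 1.2 m from A (one-third of the span from the peak).
ΣF_x = 0: A_x + 10·cos57° = 0 → A_x = -5.446 kN.
ΣF_y = 0: A_y − 10·sin57° − 45 − 50 − 30 − ½·41.92·1.5 = 0 → A_y = 164.8 kN.
ΣM about A: M_A − 10·sin57°·1.8 − 45·4.2 − 50·1.5 − 30·0.9 − (½·41.92·1.5)·1.2 = 0 → M_A = 343.8 kN·m.

A_x = -5.446 kN, A_y = 164.8 kN, M_A = 343.8 kN·m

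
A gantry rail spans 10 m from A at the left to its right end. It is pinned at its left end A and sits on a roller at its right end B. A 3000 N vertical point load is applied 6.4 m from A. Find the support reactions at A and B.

ΣM about A: B_y·10 − 3000·6.4 = 0 → B_y = 19200/10 = 1920 N.
ΣF_y = 0: A_y + 1920 − 3000 = 0 → A_y = 1080 N.
ΣF_x = 0: no horizontal applied forces, so A_x = 0.

A_x = 0, A_y = 1080 N, B_y = 1920 N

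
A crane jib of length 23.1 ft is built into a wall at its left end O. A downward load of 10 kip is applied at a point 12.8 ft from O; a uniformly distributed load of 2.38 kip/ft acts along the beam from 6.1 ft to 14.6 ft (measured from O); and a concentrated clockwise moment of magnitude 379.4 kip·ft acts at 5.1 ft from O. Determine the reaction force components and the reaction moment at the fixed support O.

O_x = 0, O_y = 30.23 kip, M_O = 716.8 kip·ft

Resultant of the distributed load: 2.38 × 8.5 = 20.23 kip at 10.35 ft from O.
ΣF_x = 0: O_x = 0.
ΣF_y = 0: O_y − 10 − 2.38·8.5 = 0 → O_y = 30.23 kip.
ΣM about O: M_O − 10·12.8 − (2.38·8.5)·10.35 − 379.4 = 0 → M_O = 716.8 kip·ft.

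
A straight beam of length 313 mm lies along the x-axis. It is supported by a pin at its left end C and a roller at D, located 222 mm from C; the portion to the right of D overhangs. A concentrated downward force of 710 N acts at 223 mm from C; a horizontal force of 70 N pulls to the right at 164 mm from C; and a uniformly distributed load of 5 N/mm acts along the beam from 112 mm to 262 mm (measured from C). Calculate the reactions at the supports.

C_x = -70.00 N, C_y = 115.0 N, D_y = 1345 N

Resultant of the distributed load: 5 × 150 = 750 N at 187 mm from C.
Moments about C: D_y·222 − 710·223 − (5·150)·187 = 0 → D_y = 298580/222 = 1344.95 ≈ 1345 N.
ΣF_y = 0: C_y + 1344.95 − 710 − 5·150 = 0 → C_y = 115.0 N.
ΣF_x = 0: C_x + 70 = 0 → C_x = -70.00 N.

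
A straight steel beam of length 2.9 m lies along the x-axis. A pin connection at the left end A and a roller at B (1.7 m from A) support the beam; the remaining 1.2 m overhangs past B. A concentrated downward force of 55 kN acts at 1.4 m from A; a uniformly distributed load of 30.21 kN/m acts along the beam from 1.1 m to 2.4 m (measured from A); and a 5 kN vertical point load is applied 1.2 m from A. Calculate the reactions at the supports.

Resultant of the distributed load: 30.21 × 1.3 = 39.273 kN at 1.75 m from A.
Taking moments about A: B_y·1.7 − 55·1.4 − (30.21·1.3)·1.75 − 5·1.2 = 0 → B_y = 151.72775/1.7 = 89.2516 ≈ 89.25 kN.
ΣF_y = 0: A_y + 89.2516 − 55 − 30.21·1.3 − 5 = 0 → A_y = 10.02 kN.
ΣF_x = 0: no horizontal applied forces, so A_x = 0.

A_x = 0, A_y = 10.02 kN, B_y = 89.25 kN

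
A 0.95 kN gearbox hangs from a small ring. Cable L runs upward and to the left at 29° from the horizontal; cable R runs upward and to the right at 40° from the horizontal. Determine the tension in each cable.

ΣF_x = 0: −T_L·cos29° + T_R·cos40° = 0 → T_R = 1.14173·T_L.
ΣF_y = 0: T_L·sin29° + T_R·sin40° = 0.95.
Substitute: T_L·(0.48481 + 1.14173·0.642788) = 0.95 → T_L = 0.779519 ≈ 0.7795 kN.
Then T_R = 1.14173 × 0.779519 = 0.8900 kN.

T_L = 0.7795 kN, T_R = 0.8900 kN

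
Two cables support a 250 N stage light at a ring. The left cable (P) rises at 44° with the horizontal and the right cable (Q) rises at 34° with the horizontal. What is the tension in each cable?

T_P = 211.9 N, T_Q = 183.9 N

ΣF_x = 0: −T_P·cos44° + T_Q·cos34° = 0 → T_Q = 0.867681·T_P.
ΣF_y = 0: T_P·sin44° + T_Q·sin34° = 250.
Substitute: T_P·(0.694658 + 0.867681·0.559193) = 250 → T_P = 211.89 ≈ 211.9 N.
Then T_Q = 0.867681 × 211.89 = 183.9 N.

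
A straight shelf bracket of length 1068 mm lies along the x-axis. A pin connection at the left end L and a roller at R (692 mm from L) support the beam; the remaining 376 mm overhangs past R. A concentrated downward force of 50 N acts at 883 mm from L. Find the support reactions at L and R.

Moments about L: R_y·692 − 50·883 = 0 → R_y = 44150/692 = 63.8006 ≈ 63.80 N.
ΣF_y = 0: L_y + 63.8006 − 50 = 0 → L_y = -13.80 N.
ΣF_x = 0: no horizontal applied forces, so L_x = 0.

L_x = 0, L_y = -13.80 N, R_y = 63.80 N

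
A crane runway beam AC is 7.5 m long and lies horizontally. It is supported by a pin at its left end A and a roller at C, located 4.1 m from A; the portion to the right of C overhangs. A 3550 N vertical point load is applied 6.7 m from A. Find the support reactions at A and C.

A_x = 0, A_y = -2251 N, C_y = 5801 N

Taking moments about A: C_y·4.1 − 3550·6.7 = 0 → C_y = 23785/4.1 = 5801.22 ≈ 5801 N.
ΣF_y = 0: A_y + 5801.22 − 3550 = 0 → A_y = -2251 N.
ΣF_x = 0: no horizontal applied forces, so A_x = 0.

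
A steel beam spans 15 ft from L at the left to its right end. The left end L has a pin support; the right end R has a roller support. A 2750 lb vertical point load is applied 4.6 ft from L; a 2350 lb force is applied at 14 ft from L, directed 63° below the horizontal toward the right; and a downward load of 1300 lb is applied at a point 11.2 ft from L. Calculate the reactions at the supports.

L_x = -1067 lb, L_y = 2376 lb, R_y = 3768 lb

Taking moments about L: R_y·15 − 2750·4.6 − 2350·sin63°·14 − 1300·11.2 = 0 → R_y = 56524.1/15 = 3768.27 ≈ 3768 lb.
ΣF_y = 0: L_y + 3768.27 − 2750 − 2350·sin63° − 1300 = 0 → L_y = 2376 lb.
ΣF_x = 0: L_x + 2350·cos63° = 0 → L_x = -1067 lb.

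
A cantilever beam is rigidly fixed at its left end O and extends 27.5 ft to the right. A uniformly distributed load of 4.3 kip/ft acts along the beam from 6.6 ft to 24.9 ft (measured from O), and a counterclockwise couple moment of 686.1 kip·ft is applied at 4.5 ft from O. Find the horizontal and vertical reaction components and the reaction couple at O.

Resultant of the distributed load: 4.3 × 18.3 = 78.69 kip at 15.75 ft from O.
ΣF_x = 0: O_x = 0.
ΣF_y = 0: O_y − 4.3·18.3 = 0 → O_y = 78.69 kip.
ΣM about O: M_O − (4.3·18.3)·15.75 + 686.1 = 0 → M_O = 553.3 kip·ft.

O_x = 0, O_y = 78.69 kip, M_O = 553.3 kip·ft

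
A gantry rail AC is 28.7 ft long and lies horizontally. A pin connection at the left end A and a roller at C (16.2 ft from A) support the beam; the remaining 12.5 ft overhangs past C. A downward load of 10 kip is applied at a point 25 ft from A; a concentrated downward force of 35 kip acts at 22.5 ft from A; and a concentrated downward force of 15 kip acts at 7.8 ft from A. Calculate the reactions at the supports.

A_x = 0, A_y = -11.27 kip, C_y = 71.27 kip

ΣM about A: C_y·16.2 − 10·25 − 35·22.5 − 15·7.8 = 0 → C_y = 1154.5/16.2 = 71.2654 ≈ 71.27 kip.
ΣF_y = 0: A_y + 71.2654 − 10 − 35 − 15 = 0 → A_y = -11.27 kip.
ΣF_x = 0: no horizontal applied forces, so A_x = 0.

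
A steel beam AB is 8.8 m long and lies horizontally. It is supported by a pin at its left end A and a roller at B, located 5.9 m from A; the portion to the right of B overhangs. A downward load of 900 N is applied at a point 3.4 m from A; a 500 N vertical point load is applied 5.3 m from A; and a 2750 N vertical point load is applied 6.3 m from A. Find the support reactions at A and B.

ΣM about A: B_y·5.9 − 900·3.4 − 500·5.3 − 2750·6.3 = 0 → B_y = 23035/5.9 = 3904.24 ≈ 3904 N.
ΣF_y = 0: A_y + 3904.24 − 900 − 500 − 2750 = 0 → A_y = 245.8 N.
ΣF_x = 0: no horizontal applied forces, so A_x = 0.

A_x = 0, A_y = 245.8 N, B_y = 3904 N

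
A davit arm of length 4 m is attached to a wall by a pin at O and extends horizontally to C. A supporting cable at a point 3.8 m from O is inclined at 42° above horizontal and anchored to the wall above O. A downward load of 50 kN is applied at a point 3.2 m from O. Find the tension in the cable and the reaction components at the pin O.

ΣM about O: T·sin42°·3.8 − 50·3.2 = 0 → T = 160/(3.8·0.669131) = 62.9253 ≈ 62.93 kN.
ΣF_x = 0: O_x − T·cos42° = 0 → O_x = 62.9253 × 0.743145 = 46.76 kN.
ΣF_y = 0: O_y + T·sin42° − 50 = 0 → O_y = 50 − 62.9253 × 0.669131 = 7.895 kN.

T = 62.93 kN, O_x = 46.76 kN, O_y = 7.895 kN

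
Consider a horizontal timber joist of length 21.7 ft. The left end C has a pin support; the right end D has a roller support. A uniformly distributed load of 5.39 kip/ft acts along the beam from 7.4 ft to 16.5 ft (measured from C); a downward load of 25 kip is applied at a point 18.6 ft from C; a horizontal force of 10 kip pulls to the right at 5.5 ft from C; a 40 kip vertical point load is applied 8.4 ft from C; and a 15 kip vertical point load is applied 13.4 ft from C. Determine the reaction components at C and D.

C_x = -10.00 kip, C_y = 55.86 kip, D_y = 73.19 kip

Resultant of the distributed load: 5.39 × 9.1 = 49.049 kip at 11.95 ft from C.
ΣM about C: D_y·21.7 − (5.39·9.1)·11.95 − 25·18.6 − 40·8.4 − 15·13.4 = 0 → D_y = 1588.13555/21.7 = 73.186 ≈ 73.19 kip.
ΣF_y = 0: C_y + 73.186 − 5.39·9.1 − 25 − 40 − 15 = 0 → C_y = 55.86 kip.
ΣF_x = 0: C_x + 10 = 0 → C_x = -10.00 kip.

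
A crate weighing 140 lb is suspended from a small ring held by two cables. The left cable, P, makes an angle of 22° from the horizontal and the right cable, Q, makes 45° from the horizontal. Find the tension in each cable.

T_P = 107.5 lb, T_Q = 141.0 lb

ΣF_x = 0: −T_P·cos22° + T_Q·cos45° = 0 → T_Q = 1.31124·T_P.
ΣF_y = 0: T_P·sin22° + T_Q·sin45° = 140.
Substitute: T_P·(0.374607 + 1.31124·0.707107) = 140 → T_P = 107.544 ≈ 107.5 lb.
Then T_Q = 1.31124 × 107.544 = 141.0 lb.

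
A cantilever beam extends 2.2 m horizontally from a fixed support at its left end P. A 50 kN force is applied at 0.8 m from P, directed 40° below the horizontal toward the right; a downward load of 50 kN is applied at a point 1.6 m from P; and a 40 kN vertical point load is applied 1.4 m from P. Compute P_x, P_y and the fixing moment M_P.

P_x = -38.30 kN, P_y = 122.1 kN, M_P = 161.7 kN·m

ΣF_x = 0: P_x + 50·cos40° = 0 → P_x = -38.30 kN.
ΣF_y = 0: P_y − 50·sin40° − 50 − 40 = 0 → P_y = 122.1 kN.
ΣM about P: M_P − 50·sin40°·0.8 − 50·1.6 − 40·1.4 = 0 → M_P = 161.7 kN·m.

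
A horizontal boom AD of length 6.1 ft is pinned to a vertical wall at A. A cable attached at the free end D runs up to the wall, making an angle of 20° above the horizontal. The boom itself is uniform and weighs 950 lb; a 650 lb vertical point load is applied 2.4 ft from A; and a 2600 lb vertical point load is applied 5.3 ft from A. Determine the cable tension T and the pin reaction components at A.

ΣM about A: T·sin20°·6.1 − 950·3.05 − 650·2.4 − 2600·5.3 = 0 → T = 18237.5/(6.1·0.34202) = 8741.46 ≈ 8741 lb.
ΣF_x = 0: A_x − T·cos20° = 0 → A_x = 8741.46 × 0.939693 = 8214 lb.
ΣF_y = 0: A_y + T·sin20° − 950 − 650 − 2600 = 0 → A_y = 4200 − 8741.46 × 0.34202 = 1210 lb.

T = 8741 lb, A_x = 8214 lb, A_y = 1210 lb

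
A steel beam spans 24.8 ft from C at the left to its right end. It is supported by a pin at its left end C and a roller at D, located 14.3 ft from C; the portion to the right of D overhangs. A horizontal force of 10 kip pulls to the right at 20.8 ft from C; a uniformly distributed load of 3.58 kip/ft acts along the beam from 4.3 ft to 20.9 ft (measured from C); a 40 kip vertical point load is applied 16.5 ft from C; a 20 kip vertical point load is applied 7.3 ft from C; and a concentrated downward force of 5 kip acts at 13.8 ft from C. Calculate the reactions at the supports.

Resultant of the distributed load: 3.58 × 16.6 = 59.428 kip at 12.6 ft from C.
Taking moments about C: D_y·14.3 − (3.58·16.6)·12.6 − 40·16.5 − 20·7.3 − 5·13.8 = 0 → D_y = 1623.7928/14.3 = 113.552 ≈ 113.6 kip.
ΣF_y = 0: C_y + 113.552 − 3.58·16.6 − 40 − 20 − 5 = 0 → C_y = 10.88 kip.
ΣF_x = 0: C_x + 10 = 0 → C_x = -10.00 kip.

C_x = -10.00 kip, C_y = 10.88 kip, D_y = 113.6 kip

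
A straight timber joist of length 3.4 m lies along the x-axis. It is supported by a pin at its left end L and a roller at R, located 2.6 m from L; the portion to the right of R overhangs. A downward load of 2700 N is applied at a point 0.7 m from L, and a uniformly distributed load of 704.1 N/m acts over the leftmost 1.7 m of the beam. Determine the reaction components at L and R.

L_x = 0, L_y = 2779 N, R_y = 1118 N

Resultant of the distributed load: 704.1 × 1.7 = 1196.97 N at 0.85 m from L.
ΣM about L: R_y·2.6 − 2700·0.7 − (704.1·1.7)·0.85 = 0 → R_y = 2907.4245/2.6 = 1118.24 ≈ 1118 N.
ΣF_y = 0: L_y + 1118.24 − 2700 − 704.1·1.7 = 0 → L_y = 2779 N.
ΣF_x = 0: no horizontal applied forces, so L_x = 0.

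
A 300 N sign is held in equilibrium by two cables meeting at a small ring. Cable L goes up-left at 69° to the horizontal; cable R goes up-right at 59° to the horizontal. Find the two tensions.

T_L = 196.1 N, T_R = 136.4 N

ΣF_x = 0: −T_L·cos69° + T_R·cos59° = 0 → T_R = 0.695809·T_L.
ΣF_y = 0: T_L·sin69° + T_R·sin59° = 300.
Substitute: T_L·(0.93358 + 0.695809·0.857167) = 300 → T_L = 196.078 ≈ 196.1 N.
Then T_R = 0.695809 × 196.078 = 136.4 N.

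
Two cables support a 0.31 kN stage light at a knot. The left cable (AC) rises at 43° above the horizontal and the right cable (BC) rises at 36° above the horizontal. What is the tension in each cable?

ΣF_x = 0: −T_AC·cos43° + T_BC·cos36° = 0 → T_BC = 0.904003·T_AC.
ΣF_y = 0: T_AC·sin43° + T_BC·sin36° = 0.31.
Substitute: T_AC·(0.681998 + 0.904003·0.587785) = 0.31 → T_AC = 0.255489 ≈ 0.2555 kN.
Then T_BC = 0.904003 × 0.255489 = 0.2310 kN.

T_AC = 0.2555 kN, T_BC = 0.2310 kN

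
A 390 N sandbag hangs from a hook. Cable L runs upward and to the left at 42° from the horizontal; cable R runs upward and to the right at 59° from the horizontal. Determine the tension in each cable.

T_L = 204.6 N, T_R = 295.3 N

ΣF_x = 0: −T_L·cos42° + T_R·cos59° = 0 → T_R = 1.44289·T_L.
ΣF_y = 0: T_L·sin42° + T_R·sin59° = 390.
Substitute: T_L·(0.669131 + 1.44289·0.857167) = 390 → T_L = 204.625 ≈ 204.6 N.
Then T_R = 1.44289 × 204.625 = 295.3 N.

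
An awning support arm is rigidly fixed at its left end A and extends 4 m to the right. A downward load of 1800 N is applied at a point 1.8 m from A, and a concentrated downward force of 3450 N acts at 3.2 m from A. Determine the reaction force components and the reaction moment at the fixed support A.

ΣF_x = 0: A_x = 0.
ΣF_y = 0: A_y − 1800 − 3450 = 0 → A_y = 5250 N.
ΣM about A: M_A − 1800·1.8 − 3450·3.2 = 0 → M_A = 14280 N·m.

A_x = 0, A_y = 5250 N, M_A = 14280 N·m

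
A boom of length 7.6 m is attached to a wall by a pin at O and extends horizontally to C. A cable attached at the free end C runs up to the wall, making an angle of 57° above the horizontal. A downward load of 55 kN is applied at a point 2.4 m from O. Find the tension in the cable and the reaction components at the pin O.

ΣM about O: T·sin57°·7.6 − 55·2.4 = 0 → T = 132/(7.6·0.838671) = 20.7095 ≈ 20.71 kN.
ΣF_x = 0: O_x − T·cos57° = 0 → O_x = 20.7095 × 0.544639 = 11.28 kN.
ΣF_y = 0: O_y + T·sin57° − 55 = 0 → O_y = 55 − 20.7095 × 0.838671 = 37.63 kN.

T = 20.71 kN, O_x = 11.28 kN, O_y = 37.63 kN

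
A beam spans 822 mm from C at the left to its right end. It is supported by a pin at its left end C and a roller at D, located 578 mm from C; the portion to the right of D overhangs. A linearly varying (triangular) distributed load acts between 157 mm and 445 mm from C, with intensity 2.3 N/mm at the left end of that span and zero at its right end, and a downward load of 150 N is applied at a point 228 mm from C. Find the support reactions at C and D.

C_x = 0, C_y = 277.1 N, D_y = 204.1 N

Resultant of the triangular load: ½ × 2.3 × 288 = 331.2 N, acting at 253 mm from C (one-third of the span from the peak).
Moments about C: D_y·578 − (½·2.3·288)·253 − 150·228 = 0 → D_y = 117993.6/578 = 204.141 ≈ 204.1 N.
ΣF_y = 0: C_y + 204.141 − ½·2.3·288 − 150 = 0 → C_y = 277.1 N.
ΣF_x = 0: no horizontal applied forces, so C_x = 0.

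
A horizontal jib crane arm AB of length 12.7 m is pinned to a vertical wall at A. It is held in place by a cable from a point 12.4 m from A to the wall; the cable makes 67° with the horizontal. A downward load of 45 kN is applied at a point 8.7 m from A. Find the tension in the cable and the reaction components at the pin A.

ΣM about A: T·sin67°·12.4 − 45·8.7 = 0 → T = 391.5/(12.4·0.920505) = 34.2992 ≈ 34.30 kN.
ΣF_x = 0: A_x − T·cos67° = 0 → A_x = 34.2992 × 0.390731 = 13.40 kN.
ΣF_y = 0: A_y + T·sin67° − 45 = 0 → A_y = 45 − 34.2992 × 0.920505 = 13.43 kN.

T = 34.30 kN, A_x = 13.40 kN, A_y = 13.43 kN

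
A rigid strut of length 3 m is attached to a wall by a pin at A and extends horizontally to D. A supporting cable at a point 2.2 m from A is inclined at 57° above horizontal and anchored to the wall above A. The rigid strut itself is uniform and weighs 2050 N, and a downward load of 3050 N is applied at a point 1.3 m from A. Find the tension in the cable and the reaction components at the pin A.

T = 3816 N, A_x = 2078 N, A_y = 1900 N

ΣM about A: T·sin57°·2.2 − 2050·1.5 − 3050·1.3 = 0 → T = 7040/(2.2·0.838671) = 3815.56 ≈ 3816 N.
ΣF_x = 0: A_x − T·cos57° = 0 → A_x = 3815.56 × 0.544639 = 2078 N.
ΣF_y = 0: A_y + T·sin57° − 2050 − 3050 = 0 → A_y = 5100 − 3815.56 × 0.838671 = 1900 N.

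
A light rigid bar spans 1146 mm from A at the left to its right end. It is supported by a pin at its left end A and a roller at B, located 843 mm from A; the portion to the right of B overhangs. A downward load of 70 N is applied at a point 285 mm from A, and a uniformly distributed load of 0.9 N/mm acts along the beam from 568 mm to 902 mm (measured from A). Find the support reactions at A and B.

A_x = 0, A_y = 84.85 N, B_y = 285.8 N

Resultant of the distributed load: 0.9 × 334 = 300.6 N at 735 mm from A.
Taking moments about A: B_y·843 − 70·285 − (0.9·334)·735 = 0 → B_y = 240891/843 = 285.754 ≈ 285.8 N.
ΣF_y = 0: A_y + 285.754 − 70 − 0.9·334 = 0 → A_y = 84.85 N.
ΣF_x = 0: no horizontal applied forces, so A_x = 0.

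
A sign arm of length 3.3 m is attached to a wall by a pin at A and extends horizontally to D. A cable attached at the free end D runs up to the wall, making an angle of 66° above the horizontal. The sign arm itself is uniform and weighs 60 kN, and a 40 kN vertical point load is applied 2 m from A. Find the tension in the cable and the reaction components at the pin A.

ΣM about A: T·sin66°·3.3 − 60·1.65 − 40·2 = 0 → T = 179/(3.3·0.913545) = 59.3758 ≈ 59.38 kN.
ΣF_x = 0: A_x − T·cos66° = 0 → A_x = 59.3758 × 0.406737 = 24.15 kN.
ΣF_y = 0: A_y + T·sin66° − 60 − 40 = 0 → A_y = 100 − 59.3758 × 0.913545 = 45.76 kN.

T = 59.38 kN, A_x = 24.15 kN, A_y = 45.76 kN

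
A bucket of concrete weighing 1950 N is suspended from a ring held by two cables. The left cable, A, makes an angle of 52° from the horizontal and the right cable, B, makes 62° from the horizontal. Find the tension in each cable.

ΣF_x = 0: −T_A·cos52° + T_B·cos62° = 0 → T_B = 1.31139·T_A.
ΣF_y = 0: T_A·sin52° + T_B·sin62° = 1950.
Substitute: T_A·(0.788011 + 1.31139·0.882948) = 1950 → T_A = 1002.11 ≈ 1002 N.
Then T_B = 1.31139 × 1002.11 = 1314 N.

T_A = 1002 N, T_B = 1314 N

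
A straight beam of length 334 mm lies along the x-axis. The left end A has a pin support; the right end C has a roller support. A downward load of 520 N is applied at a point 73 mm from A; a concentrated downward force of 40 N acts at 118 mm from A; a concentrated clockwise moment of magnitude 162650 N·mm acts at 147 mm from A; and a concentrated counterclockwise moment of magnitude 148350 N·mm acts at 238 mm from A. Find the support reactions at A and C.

Taking moments about A: C_y·334 − 520·73 − 40·118 − 162650 + 148350 = 0 → C_y = 56980/334 = 170.599 ≈ 170.6 N.
ΣF_y = 0: A_y + 170.599 − 520 − 40 = 0 → A_y = 389.4 N.
ΣF_x = 0: no horizontal applied forces, so A_x = 0.

A_x = 0, A_y = 389.4 N, C_y = 170.6 N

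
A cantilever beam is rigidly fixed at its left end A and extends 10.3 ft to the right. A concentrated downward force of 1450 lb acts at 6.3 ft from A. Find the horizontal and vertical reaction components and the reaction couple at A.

ΣF_x = 0: A_x = 0.
ΣF_y = 0: A_y − 1450 = 0 → A_y = 1450 lb.
ΣM about A: M_A − 1450·6.3 = 0 → M_A = 9135 lb·ft.

A_x = 0, A_y = 1450 lb, M_A = 9135 lb·ft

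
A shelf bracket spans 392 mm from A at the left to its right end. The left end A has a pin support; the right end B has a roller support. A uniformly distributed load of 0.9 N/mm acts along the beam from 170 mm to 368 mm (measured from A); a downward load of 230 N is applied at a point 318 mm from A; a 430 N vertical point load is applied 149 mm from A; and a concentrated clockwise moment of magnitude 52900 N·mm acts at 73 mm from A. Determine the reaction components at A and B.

A_x = 0, A_y = 230.9 N, B_y = 607.3 N

Resultant of the distributed load: 0.9 × 198 = 178.2 N at 269 mm from A.
ΣM about A: B_y·392 − (0.9·198)·269 − 230·318 − 430·149 − 52900 = 0 → B_y = 238045.8/392 = 607.26 ≈ 607.3 N.
ΣF_y = 0: A_y + 607.26 − 0.9·198 − 230 − 430 = 0 → A_y = 230.9 N.
ΣF_x = 0: no horizontal applied forces, so A_x = 0.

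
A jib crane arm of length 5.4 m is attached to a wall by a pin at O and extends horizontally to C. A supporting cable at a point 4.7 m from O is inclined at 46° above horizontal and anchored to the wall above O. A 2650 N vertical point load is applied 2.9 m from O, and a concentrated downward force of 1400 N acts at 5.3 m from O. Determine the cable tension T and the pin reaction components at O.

ΣM about O: T·sin46°·4.7 − 2650·2.9 − 1400·5.3 = 0 → T = 15105/(4.7·0.71934) = 4467.75 ≈ 4468 N.
ΣF_x = 0: O_x − T·cos46° = 0 → O_x = 4467.75 × 0.694658 = 3104 N.
ΣF_y = 0: O_y + T·sin46° − 2650 − 1400 = 0 → O_y = 4050 − 4467.75 × 0.71934 = 836.2 N.

T = 4468 N, O_x = 3104 N, O_y = 836.2 N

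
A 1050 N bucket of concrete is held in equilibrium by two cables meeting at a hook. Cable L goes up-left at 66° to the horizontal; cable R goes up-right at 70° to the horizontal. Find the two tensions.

ΣF_x = 0: −T_L·cos66° + T_R·cos70° = 0 → T_R = 1.18922·T_L.
ΣF_y = 0: T_L·sin66° + T_R·sin70° = 1050.
Substitute: T_L·(0.913545 + 1.18922·0.939693) = 1050 → T_L = 516.975 ≈ 517.0 N.
Then T_R = 1.18922 × 516.975 = 614.8 N.

T_L = 517.0 N, T_R = 614.8 N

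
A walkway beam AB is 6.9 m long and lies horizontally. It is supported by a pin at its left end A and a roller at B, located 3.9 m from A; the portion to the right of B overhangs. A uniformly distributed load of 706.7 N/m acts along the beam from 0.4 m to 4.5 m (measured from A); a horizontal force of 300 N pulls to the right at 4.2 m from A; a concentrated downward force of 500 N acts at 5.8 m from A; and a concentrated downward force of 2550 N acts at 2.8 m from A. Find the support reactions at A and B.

A_x = -300.0 N, A_y = 1553 N, B_y = 4395 N

Resultant of the distributed load: 706.7 × 4.1 = 2897.47 N at 2.45 m from A.
ΣM about A: B_y·3.9 − (706.7·4.1)·2.45 − 500·5.8 − 2550·2.8 = 0 → B_y = 17138.8015/3.9 = 4394.56 ≈ 4395 N.
ΣF_y = 0: A_y + 4394.56 − 706.7·4.1 − 500 − 2550 = 0 → A_y = 1553 N.
ΣF_x = 0: A_x + 300 = 0 → A_x = -300.0 N.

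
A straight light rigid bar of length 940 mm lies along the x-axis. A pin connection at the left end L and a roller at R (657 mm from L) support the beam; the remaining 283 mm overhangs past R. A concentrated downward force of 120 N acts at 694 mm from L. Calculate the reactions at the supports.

L_x = 0, L_y = -6.758 N, R_y = 126.8 N

Taking moments about L: R_y·657 − 120·694 = 0 → R_y = 83280/657 = 126.758 ≈ 126.8 N.
ΣF_y = 0: L_y + 126.758 − 120 = 0 → L_y = -6.758 N.
ΣF_x = 0: no horizontal applied forces, so L_x = 0.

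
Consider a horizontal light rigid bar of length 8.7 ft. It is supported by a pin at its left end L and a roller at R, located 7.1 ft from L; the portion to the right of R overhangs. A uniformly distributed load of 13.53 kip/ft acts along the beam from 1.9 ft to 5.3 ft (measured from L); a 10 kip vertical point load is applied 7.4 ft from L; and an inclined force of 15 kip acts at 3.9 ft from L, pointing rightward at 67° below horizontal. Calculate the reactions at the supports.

Resultant of the distributed load: 13.53 × 3.4 = 46.002 kip at 3.6 ft from L.
Moments about L: R_y·7.1 − (13.53·3.4)·3.6 − 10·7.4 − 15·sin67°·3.9 = 0 → R_y = 293.457/7.1 = 41.332 ≈ 41.33 kip.
ΣF_y = 0: L_y + 41.332 − 13.53·3.4 − 10 − 15·sin67° = 0 → L_y = 28.48 kip.
ΣF_x = 0: L_x + 15·cos67° = 0 → L_x = -5.861 kip.

L_x = -5.861 kip, L_y = 28.48 kip, R_y = 41.33 kip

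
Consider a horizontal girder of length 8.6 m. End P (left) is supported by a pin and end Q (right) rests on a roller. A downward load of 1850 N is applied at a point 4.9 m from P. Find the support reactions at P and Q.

Taking moments about P: Q_y·8.6 − 1850·4.9 = 0 → Q_y = 9065/8.6 = 1054.07 ≈ 1054 N.
ΣF_y = 0: P_y + 1054.07 − 1850 = 0 → P_y = 795.9 N.
ΣF_x = 0: no horizontal applied forces, so P_x = 0.

P_x = 0, P_y = 795.9 N, Q_y = 1054 N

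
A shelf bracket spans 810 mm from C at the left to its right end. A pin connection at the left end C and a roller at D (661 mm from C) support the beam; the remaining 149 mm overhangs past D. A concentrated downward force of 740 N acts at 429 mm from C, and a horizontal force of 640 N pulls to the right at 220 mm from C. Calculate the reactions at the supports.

Moments about C: D_y·661 − 740·429 = 0 → D_y = 317460/661 = 480.272 ≈ 480.3 N.
ΣF_y = 0: C_y + 480.272 − 740 = 0 → C_y = 259.7 N.
ΣF_x = 0: C_x + 640 = 0 → C_x = -640.0 N.

C_x = -640.0 N, C_y = 259.7 N, D_y = 480.3 N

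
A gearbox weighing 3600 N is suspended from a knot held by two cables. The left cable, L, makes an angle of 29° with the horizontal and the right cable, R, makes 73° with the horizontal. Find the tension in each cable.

ΣF_x = 0: −T_L·cos29° + T_R·cos73° = 0 → T_R = 2.99146·T_L.
ΣF_y = 0: T_L·sin29° + T_R·sin73° = 3600.
Substitute: T_L·(0.48481 + 2.99146·0.956305) = 3600 → T_L = 1076.05 ≈ 1076 N.
Then T_R = 2.99146 × 1076.05 = 3219 N.

T_L = 1076 N, T_R = 3219 N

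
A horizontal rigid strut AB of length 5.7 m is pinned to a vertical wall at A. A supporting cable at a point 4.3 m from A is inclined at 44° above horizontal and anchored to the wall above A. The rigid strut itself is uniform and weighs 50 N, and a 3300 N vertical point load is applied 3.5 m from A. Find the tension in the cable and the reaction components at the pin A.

ΣM about A: T·sin44°·4.3 − 50·2.85 − 3300·3.5 = 0 → T = 11692.5/(4.3·0.694658) = 3914.42 ≈ 3914 N.
ΣF_x = 0: A_x − T·cos44° = 0 → A_x = 3914.42 × 0.71934 = 2816 N.
ΣF_y = 0: A_y + T·sin44° − 50 − 3300 = 0 → A_y = 3350 − 3914.42 × 0.694658 = 630.8 N.

T = 3914 N, A_x = 2816 N, A_y = 630.8 N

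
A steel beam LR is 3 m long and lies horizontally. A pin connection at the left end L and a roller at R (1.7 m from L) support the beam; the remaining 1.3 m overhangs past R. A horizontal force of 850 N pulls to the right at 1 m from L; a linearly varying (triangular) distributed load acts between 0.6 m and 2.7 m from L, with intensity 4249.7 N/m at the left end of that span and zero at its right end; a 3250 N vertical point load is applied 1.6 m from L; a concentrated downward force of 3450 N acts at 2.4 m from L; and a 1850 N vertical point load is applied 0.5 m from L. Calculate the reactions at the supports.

L_x = -850.0 N, L_y = 1126 N, R_y = 11890 N

Resultant of the triangular load: ½ × 4249.7 × 2.1 = 4462.185 N, acting at 1.3 m from L (one-third of the span from the peak).
Taking moments about L: R_y·1.7 − (½·4249.7·2.1)·1.3 − 3250·1.6 − 3450·2.4 − 1850·0.5 = 0 → R_y = 20205.8405/1.7 = 11885.8 ≈ 11890 N.
ΣF_y = 0: L_y + 11885.8 − ½·4249.7·2.1 − 3250 − 3450 − 1850 = 0 → L_y = 1126 N.
ΣF_x = 0: L_x + 850 = 0 → L_x = -850.0 N.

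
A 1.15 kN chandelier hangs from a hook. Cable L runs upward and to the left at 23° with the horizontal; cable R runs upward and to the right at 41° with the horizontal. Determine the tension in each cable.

ΣF_x = 0: −T_L·cos23° + T_R·cos41° = 0 → T_R = 1.21968·T_L.
ΣF_y = 0: T_L·sin23° + T_R·sin41° = 1.15.
Substitute: T_L·(0.390731 + 1.21968·0.656059) = 1.15 → T_L = 0.965646 ≈ 0.9656 kN.
Then T_R = 1.21968 × 0.965646 = 1.178 kN.

T_L = 0.9656 kN, T_R = 1.178 kN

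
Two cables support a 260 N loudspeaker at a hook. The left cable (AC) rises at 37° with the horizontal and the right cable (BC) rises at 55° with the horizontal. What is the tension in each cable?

T_AC = 149.2 N, T_BC = 207.8 N

ΣF_x = 0: −T_AC·cos37° + T_BC·cos55° = 0 → T_BC = 1.39238·T_AC.
ΣF_y = 0: T_AC·sin37° + T_BC·sin55° = 260.
Substitute: T_AC·(0.601815 + 1.39238·0.819152) = 260 → T_AC = 149.221 ≈ 149.2 N.
Then T_BC = 1.39238 × 149.221 = 207.8 N.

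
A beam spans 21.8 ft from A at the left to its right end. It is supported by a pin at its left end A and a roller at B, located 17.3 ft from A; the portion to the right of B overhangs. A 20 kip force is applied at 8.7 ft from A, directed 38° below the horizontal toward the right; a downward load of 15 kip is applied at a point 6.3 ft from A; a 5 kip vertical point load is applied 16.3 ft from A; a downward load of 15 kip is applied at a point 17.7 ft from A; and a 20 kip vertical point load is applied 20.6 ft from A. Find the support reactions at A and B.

A_x = -15.76 kip, A_y = 11.79 kip, B_y = 55.53 kip

Moments about A: B_y·17.3 − 20·sin38°·8.7 − 15·6.3 − 5·16.3 − 15·17.7 − 20·20.6 = 0 → B_y = 960.625/17.3 = 55.5275 ≈ 55.53 kip.
ΣF_y = 0: A_y + 55.5275 − 20·sin38° − 15 − 5 − 15 − 20 = 0 → A_y = 11.79 kip.
ΣF_x = 0: A_x + 20·cos38° = 0 → A_x = -15.76 kip.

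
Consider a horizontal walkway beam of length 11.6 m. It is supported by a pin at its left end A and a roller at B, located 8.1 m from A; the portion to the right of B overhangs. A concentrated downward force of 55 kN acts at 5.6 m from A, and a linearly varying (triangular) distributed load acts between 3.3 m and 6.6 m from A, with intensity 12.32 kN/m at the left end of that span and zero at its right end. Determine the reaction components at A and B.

A_x = 0, A_y = 26.26 kN, B_y = 49.07 kN

Resultant of the triangular load: ½ × 12.32 × 3.3 = 20.328 kN, acting at 4.4 m from A (one-third of the span from the peak).
ΣM about A: B_y·8.1 − 55·5.6 − (½·12.32·3.3)·4.4 = 0 → B_y = 397.4432/8.1 = 49.0671 ≈ 49.07 kN.
ΣF_y = 0: A_y + 49.0671 − 55 − ½·12.32·3.3 = 0 → A_y = 26.26 kN.
ΣF_x = 0: no horizontal applied forces, so A_x = 0.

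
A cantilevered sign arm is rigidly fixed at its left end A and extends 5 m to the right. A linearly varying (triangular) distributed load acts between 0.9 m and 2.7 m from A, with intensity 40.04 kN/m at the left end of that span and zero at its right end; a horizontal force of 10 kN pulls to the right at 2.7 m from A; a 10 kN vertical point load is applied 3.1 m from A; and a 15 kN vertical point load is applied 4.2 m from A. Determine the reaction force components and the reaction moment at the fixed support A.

A_x = -10.00 kN, A_y = 61.04 kN, M_A = 148.1 kN·m

Resultant of the triangular load: ½ × 40.04 × 1.8 = 36.036 kN, acting at 1.5 m from A (one-third of the span from the peak).
ΣF_x = 0: A_x + 10 = 0 → A_x = -10.00 kN.
ΣF_y = 0: A_y − ½·40.04·1.8 − 10 − 15 = 0 → A_y = 61.04 kN.
ΣM about A: M_A − (½·40.04·1.8)·1.5 − 10·3.1 − 15·4.2 = 0 → M_A = 148.1 kN·m.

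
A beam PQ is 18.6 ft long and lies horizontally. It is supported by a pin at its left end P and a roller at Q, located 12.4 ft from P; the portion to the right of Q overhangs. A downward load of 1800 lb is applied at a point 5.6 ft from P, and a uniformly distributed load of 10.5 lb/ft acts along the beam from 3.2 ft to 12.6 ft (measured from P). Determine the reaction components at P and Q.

P_x = 0, P_y = 1023 lb, Q_y = 875.8 lb

Resultant of the distributed load: 10.5 × 9.4 = 98.7 lb at 7.9 ft from P.
Taking moments about P: Q_y·12.4 − 1800·5.6 − (10.5·9.4)·7.9 = 0 → Q_y = 10859.73/12.4 = 875.785 ≈ 875.8 lb.
ΣF_y = 0: P_y + 875.785 − 1800 − 10.5·9.4 = 0 → P_y = 1023 lb.
ΣF_x = 0: no horizontal applied forces, so P_x = 0.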